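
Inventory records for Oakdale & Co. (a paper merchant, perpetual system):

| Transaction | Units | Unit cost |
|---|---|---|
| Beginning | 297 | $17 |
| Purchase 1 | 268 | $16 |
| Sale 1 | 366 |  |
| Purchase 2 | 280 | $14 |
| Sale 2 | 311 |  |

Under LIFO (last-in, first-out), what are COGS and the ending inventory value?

COGS = $10,401; ending inventory = $2,856

Sale 1 (366) [LIFO — newest first]: 268 @ $16 + 98 @ $17 = $5,954
Sale 2 (311) [LIFO — newest first]: 280 @ $14 + 31 @ $17 = $4,447
Total COGS = $5,954 + $4,447 = $10,401
Ending inventory: 168 @ $17 = $2,856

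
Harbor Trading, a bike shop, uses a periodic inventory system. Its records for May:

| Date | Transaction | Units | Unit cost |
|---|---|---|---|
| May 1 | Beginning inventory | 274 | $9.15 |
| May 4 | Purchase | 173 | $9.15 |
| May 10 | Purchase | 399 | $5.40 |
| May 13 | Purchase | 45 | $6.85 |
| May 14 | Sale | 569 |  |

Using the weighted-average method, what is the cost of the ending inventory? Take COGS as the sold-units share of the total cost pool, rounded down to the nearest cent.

Ending inventory = $2,368.17

May 14, sell 569: 569/891 × $6,552.90 → $4,184.73
Ending inventory (cost pool remaining) = $2,368.17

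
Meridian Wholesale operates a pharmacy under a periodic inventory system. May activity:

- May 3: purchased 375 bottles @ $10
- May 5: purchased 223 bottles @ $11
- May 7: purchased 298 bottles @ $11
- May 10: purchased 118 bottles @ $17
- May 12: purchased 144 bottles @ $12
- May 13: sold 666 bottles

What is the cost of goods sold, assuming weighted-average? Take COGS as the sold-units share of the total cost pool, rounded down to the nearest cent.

COGS = $7,600.33

May 13, sell 666: 666/1158 × $13,215.00 → $7,600.33
Ending inventory (cost pool remaining) = $5,614.67
Check: goods available $13,215.00 = COGS $7,600.33 + ending $5,614.67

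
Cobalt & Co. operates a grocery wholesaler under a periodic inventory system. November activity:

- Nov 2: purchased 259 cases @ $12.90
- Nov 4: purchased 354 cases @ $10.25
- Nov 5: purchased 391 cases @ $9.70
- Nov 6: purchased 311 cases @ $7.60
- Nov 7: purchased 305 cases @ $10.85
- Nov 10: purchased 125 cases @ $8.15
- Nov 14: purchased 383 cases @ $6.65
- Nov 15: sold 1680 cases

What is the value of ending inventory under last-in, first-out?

Ending inventory = $5,278.35

Nov 15, 1680 sold [LIFO — newest first]: 383 @ $6.65 + 125 @ $8.15 + 305 @ $10.85 + 311 @ $7.60 + 391 @ $9.70 + 165 @ $10.25 = $14,722.50
Ending inventory: 259 @ $12.90 + 189 @ $10.25 = $5,278.35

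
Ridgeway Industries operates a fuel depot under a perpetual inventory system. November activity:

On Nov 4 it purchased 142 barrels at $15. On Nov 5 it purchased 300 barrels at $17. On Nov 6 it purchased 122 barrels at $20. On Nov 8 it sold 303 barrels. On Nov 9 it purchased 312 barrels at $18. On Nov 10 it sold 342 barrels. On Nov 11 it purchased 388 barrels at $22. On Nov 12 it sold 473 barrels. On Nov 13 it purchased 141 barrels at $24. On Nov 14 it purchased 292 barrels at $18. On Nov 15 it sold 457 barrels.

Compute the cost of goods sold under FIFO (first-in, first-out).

COGS = $30,266

Nov 8, 303 sold [FIFO — oldest first]: 142 @ $15 + 161 @ $17 = $4,867
Nov 10, 342 sold [FIFO — oldest first]: 139 @ $17 + 122 @ $20 + 81 @ $18 = $6,261
Nov 12, 473 sold [FIFO — oldest first]: 231 @ $18 + 242 @ $22 = $9,482
Nov 15, 457 sold [FIFO — oldest first]: 146 @ $22 + 141 @ $24 + 170 @ $18 = $9,656
Total COGS = $4,867 + $6,261 + $9,482 + $9,656 = $30,266
Ending inventory: 122 @ $18 = $2,196
Check: goods available $32,462 = COGS $30,266 + ending $2,196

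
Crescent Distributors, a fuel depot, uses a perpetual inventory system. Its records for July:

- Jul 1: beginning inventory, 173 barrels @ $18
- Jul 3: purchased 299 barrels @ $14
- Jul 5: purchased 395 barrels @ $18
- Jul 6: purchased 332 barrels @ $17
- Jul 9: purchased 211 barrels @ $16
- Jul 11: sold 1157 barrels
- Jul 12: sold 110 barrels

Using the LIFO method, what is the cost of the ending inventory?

Jul 11, 1157 sold [LIFO — newest first]: 211 @ $16 + 332 @ $17 + 395 @ $18 + 219 @ $14 = $19,196
Jul 12, 110 sold [LIFO — newest first]: 80 @ $14 + 30 @ $18 = $1,660
Total COGS = $19,196 + $1,660 = $20,856
Ending inventory: 143 @ $18 = $2,574
Check: goods available $23,430 = COGS $20,856 + ending $2,574

Ending inventory = $2,574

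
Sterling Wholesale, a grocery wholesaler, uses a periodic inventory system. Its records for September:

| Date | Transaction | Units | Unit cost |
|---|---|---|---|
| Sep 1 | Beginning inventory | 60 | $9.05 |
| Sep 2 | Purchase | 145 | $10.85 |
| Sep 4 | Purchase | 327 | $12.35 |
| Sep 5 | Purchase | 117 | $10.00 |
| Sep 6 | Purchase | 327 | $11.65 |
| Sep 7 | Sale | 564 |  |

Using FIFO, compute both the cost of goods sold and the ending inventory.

Sep 7, 564 sold [FIFO — oldest first]: 60 @ $9.05 + 145 @ $10.85 + 327 @ $12.35 + 32 @ $10.00 = $6,474.70
Ending inventory: 85 @ $10.00 + 327 @ $11.65 = $4,659.55
Check: goods available $11,134.25 = COGS $6,474.70 + ending $4,659.55

COGS = $6,474.70; ending inventory = $4,659.55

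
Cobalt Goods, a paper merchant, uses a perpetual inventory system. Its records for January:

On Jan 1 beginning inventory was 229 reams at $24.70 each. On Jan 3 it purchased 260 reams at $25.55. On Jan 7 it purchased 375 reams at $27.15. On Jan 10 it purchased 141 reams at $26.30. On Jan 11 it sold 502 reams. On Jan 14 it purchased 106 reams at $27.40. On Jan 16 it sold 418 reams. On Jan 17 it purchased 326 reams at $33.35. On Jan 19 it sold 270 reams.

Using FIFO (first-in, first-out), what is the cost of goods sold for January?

Jan 11, 502 sold [FIFO — oldest first]: 229 @ $24.70 + 260 @ $25.55 + 13 @ $27.15 = $12,652.25
Jan 16, 418 sold [FIFO — oldest first]: 362 @ $27.15 + 56 @ $26.30 = $11,301.10
Jan 19, 270 sold [FIFO — oldest first]: 85 @ $26.30 + 106 @ $27.40 + 79 @ $33.35 = $7,774.55
Total COGS = $12,652.25 + $11,301.10 + $7,774.55 = $31,727.90
Ending inventory: 247 @ $33.35 = $8,237.45

COGS = $31,727.90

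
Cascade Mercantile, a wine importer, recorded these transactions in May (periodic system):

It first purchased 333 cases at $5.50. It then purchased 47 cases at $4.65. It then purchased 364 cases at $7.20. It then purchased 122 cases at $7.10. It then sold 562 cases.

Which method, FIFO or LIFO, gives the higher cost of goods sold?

FIFO COGS: 333 @ $5.50 + 47 @ $4.65 + 182 @ $7.20 = $3,360.45
LIFO COGS: 122 @ $7.10 + 364 @ $7.20 + 47 @ $4.65 + 29 @ $5.50 = $3,865.05

LIFO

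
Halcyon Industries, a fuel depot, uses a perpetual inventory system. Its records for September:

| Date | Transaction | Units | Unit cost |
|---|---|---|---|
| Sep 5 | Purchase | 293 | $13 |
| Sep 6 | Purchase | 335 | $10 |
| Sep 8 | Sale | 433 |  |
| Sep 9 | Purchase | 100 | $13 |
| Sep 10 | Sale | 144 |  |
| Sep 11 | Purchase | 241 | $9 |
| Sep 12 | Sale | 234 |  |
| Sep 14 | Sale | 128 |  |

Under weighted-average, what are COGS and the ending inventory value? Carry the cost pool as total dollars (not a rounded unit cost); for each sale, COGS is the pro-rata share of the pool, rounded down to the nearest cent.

COGS = $10,323.99; ending inventory = $304.01

After Sep 5: 293 on hand, pool $3,809.00 (≈ $13.0000 each)
After Sep 6: 628 on hand, pool $7,159.00 (≈ $11.3997 each)
Sep 8, sell 433: 433/628 × $7,159.00 → $4,936.06
After Sep 9: 295 on hand, pool $3,522.94 (≈ $11.9422 each)
Sep 10, sell 144: 144/295 × $3,522.94 → $1,719.67
After Sep 11: 392 on hand, pool $3,972.27 (≈ $10.1333 each)
Sep 12, sell 234: 234/392 × $3,972.27 → $2,371.20
Sep 14, sell 128: 128/158 × $1,601.07 → $1,297.06
Total COGS = $4,936.06 + $1,719.67 + $2,371.20 + $1,297.06 = $10,323.99
Ending inventory (cost pool remaining) = $304.01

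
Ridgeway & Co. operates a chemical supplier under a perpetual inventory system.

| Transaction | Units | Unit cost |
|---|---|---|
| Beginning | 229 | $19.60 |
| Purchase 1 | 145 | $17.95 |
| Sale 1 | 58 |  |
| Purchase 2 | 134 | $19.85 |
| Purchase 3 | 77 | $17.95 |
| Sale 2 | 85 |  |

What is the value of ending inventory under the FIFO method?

Ending inventory = $8,330.40

Sale 1 (58) [FIFO — oldest first]: 58 @ $19.60 = $1,136.80
Sale 2 (85) [FIFO — oldest first]: 85 @ $19.60 = $1,666.00
Total COGS = $1,136.80 + $1,666.00 = $2,802.80
Ending inventory: 86 @ $19.60 + 145 @ $17.95 + 134 @ $19.85 + 77 @ $17.95 = $8,330.40
Check: goods available $11,133.20 = COGS $2,802.80 + ending $8,330.40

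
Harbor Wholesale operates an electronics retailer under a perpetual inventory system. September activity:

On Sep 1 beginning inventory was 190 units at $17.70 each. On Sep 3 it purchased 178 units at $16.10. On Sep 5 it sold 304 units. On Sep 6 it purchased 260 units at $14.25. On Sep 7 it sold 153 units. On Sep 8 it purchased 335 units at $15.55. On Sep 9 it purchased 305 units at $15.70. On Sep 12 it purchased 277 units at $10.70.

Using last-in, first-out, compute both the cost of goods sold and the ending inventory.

COGS = $7,276.25; ending inventory = $15,619.20

Sep 5, 304 sold [LIFO — newest first]: 178 @ $16.10 + 126 @ $17.70 = $5,096.00
Sep 7, 153 sold [LIFO — newest first]: 153 @ $14.25 = $2,180.25
Total COGS = $5,096.00 + $2,180.25 = $7,276.25
Ending inventory: 64 @ $17.70 + 107 @ $14.25 + 335 @ $15.55 + 305 @ $15.70 + 277 @ $10.70 = $15,619.20
Check: goods available $22,895.45 = COGS $7,276.25 + ending $15,619.20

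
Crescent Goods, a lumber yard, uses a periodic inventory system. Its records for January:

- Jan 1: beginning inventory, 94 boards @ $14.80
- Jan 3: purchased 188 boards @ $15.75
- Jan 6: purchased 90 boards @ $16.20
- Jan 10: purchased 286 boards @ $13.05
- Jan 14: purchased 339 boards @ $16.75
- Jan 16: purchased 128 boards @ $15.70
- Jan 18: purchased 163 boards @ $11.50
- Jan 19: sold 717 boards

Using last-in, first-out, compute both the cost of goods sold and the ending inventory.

COGS = $10,697.70; ending inventory = $8,407.15

Jan 19, 717 sold [LIFO — newest first]: 163 @ $11.50 + 128 @ $15.70 + 339 @ $16.75 + 87 @ $13.05 = $10,697.70
Ending inventory: 94 @ $14.80 + 188 @ $15.75 + 90 @ $16.20 + 199 @ $13.05 = $8,407.15
Check: goods available $19,104.85 = COGS $10,697.70 + ending $8,407.15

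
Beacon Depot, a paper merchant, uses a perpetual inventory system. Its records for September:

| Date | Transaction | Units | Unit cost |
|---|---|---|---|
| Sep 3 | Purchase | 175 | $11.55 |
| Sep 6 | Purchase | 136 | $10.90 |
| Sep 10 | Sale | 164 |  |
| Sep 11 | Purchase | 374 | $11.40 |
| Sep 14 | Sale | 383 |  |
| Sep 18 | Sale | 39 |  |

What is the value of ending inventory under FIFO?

Sep 10, 164 sold [FIFO — oldest first]: 164 @ $11.55 = $1,894.20
Sep 14, 383 sold [FIFO — oldest first]: 11 @ $11.55 + 136 @ $10.90 + 236 @ $11.40 = $4,299.85
Sep 18, 39 sold [FIFO — oldest first]: 39 @ $11.40 = $444.60
Total COGS = $1,894.20 + $4,299.85 + $444.60 = $6,638.65
Ending inventory: 99 @ $11.40 = $1,128.60
Check: goods available $7,767.25 = COGS $6,638.65 + ending $1,128.60

Ending inventory = $1,128.60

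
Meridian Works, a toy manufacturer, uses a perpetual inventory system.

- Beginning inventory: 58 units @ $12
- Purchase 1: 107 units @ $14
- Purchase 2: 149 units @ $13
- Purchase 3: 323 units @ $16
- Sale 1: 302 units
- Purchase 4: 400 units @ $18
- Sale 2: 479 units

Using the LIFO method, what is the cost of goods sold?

COGS = $13,122

Sale 1 (302) [LIFO — newest first]: 302 @ $16 = $4,832
Sale 2 (479) [LIFO — newest first]: 400 @ $18 + 21 @ $16 + 58 @ $13 = $8,290
Total COGS = $4,832 + $8,290 = $13,122
Ending inventory: 58 @ $12 + 107 @ $14 + 91 @ $13 = $3,377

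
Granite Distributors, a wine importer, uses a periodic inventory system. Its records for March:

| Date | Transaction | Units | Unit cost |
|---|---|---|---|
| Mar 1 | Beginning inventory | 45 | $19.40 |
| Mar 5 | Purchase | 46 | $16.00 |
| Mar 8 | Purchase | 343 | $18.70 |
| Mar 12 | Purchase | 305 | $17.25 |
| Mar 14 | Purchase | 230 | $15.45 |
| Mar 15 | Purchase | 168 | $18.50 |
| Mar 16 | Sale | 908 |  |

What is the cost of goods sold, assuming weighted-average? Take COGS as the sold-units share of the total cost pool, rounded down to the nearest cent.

Mar 16, sell 908: 908/1137 × $19,945.85 → $15,928.61
Ending inventory (cost pool remaining) = $4,017.24
Check: goods available $19,945.85 = COGS $15,928.61 + ending $4,017.24

COGS = $15,928.61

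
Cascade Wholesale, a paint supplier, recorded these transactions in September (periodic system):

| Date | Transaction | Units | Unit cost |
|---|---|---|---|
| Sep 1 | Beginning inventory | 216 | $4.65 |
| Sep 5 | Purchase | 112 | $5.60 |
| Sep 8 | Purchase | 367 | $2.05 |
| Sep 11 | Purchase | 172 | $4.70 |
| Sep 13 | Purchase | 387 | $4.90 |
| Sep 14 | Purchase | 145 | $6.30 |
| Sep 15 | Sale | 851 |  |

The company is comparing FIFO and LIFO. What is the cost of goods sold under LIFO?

COGS = $3,919.55

FIFO COGS: 216 @ $4.65 + 112 @ $5.60 + 367 @ $2.05 + 156 @ $4.70 = $3,117.15
LIFO COGS: 145 @ $6.30 + 387 @ $4.90 + 172 @ $4.70 + 147 @ $2.05 = $3,919.55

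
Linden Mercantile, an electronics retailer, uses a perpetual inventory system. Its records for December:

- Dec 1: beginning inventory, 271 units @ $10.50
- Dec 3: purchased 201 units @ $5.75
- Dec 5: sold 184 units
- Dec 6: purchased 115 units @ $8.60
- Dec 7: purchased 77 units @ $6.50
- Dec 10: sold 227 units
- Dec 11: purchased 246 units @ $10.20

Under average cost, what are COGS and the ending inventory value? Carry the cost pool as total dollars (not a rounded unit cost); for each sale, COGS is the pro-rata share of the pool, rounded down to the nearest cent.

COGS = $3,418.81; ending inventory = $4,581.14

After Dec 1: 271 on hand, pool $2,845.50 (≈ $10.5000 each)
After Dec 3: 472 on hand, pool $4,001.25 (≈ $8.4772 each)
Dec 5, sell 184: 184/472 × $4,001.25 → $1,559.80
After Dec 6: 403 on hand, pool $3,430.45 (≈ $8.5123 each)
After Dec 7: 480 on hand, pool $3,930.95 (≈ $8.1895 each)
Dec 10, sell 227: 227/480 × $3,930.95 → $1,859.01
After Dec 11: 499 on hand, pool $4,581.14 (≈ $9.1806 each)
Total COGS = $1,559.80 + $1,859.01 = $3,418.81
Ending inventory (cost pool remaining) = $4,581.14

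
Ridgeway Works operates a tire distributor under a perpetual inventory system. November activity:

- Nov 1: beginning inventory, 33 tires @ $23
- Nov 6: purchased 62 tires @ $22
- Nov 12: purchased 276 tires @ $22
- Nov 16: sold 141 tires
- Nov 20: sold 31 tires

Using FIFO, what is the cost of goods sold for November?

Nov 16, 141 sold [FIFO — oldest first]: 33 @ $23 + 62 @ $22 + 46 @ $22 = $3,135
Nov 20, 31 sold [FIFO — oldest first]: 31 @ $22 = $682
Total COGS = $3,135 + $682 = $3,817
Ending inventory: 199 @ $22 = $4,378
Check: goods available $8,195 = COGS $3,817 + ending $4,378

COGS = $3,817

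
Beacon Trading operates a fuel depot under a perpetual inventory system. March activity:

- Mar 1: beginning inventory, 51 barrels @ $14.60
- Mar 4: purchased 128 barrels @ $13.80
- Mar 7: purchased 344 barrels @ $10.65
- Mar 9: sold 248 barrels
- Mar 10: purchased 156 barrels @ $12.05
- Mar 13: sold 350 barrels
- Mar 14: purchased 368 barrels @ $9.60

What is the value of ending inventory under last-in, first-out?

Mar 9, 248 sold [LIFO — newest first]: 248 @ $10.65 = $2,641.20
Mar 13, 350 sold [LIFO — newest first]: 156 @ $12.05 + 96 @ $10.65 + 98 @ $13.80 = $4,254.60
Total COGS = $2,641.20 + $4,254.60 = $6,895.80
Ending inventory: 51 @ $14.60 + 30 @ $13.80 + 368 @ $9.60 = $4,691.40

Ending inventory = $4,691.40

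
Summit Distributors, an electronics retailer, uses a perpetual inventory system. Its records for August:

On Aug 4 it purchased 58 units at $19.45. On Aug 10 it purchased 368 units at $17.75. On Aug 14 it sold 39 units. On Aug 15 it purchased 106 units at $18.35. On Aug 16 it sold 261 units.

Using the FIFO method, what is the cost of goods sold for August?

COGS = $5,423.60

Aug 14, 39 sold [FIFO — oldest first]: 39 @ $19.45 = $758.55
Aug 16, 261 sold [FIFO — oldest first]: 19 @ $19.45 + 242 @ $17.75 = $4,665.05
Total COGS = $758.55 + $4,665.05 = $5,423.60
Ending inventory: 126 @ $17.75 + 106 @ $18.35 = $4,181.60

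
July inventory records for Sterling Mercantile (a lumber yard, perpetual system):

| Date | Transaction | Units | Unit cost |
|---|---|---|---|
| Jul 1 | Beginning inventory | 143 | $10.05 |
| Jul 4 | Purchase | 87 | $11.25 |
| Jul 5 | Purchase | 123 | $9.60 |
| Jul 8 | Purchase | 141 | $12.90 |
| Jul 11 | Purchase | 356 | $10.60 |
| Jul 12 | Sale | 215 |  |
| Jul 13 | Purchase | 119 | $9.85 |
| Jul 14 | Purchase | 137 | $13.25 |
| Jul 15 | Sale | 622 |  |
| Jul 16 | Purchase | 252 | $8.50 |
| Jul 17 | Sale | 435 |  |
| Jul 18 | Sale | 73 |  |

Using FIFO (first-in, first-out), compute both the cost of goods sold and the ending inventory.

COGS = $14,208.10; ending inventory = $110.50

Jul 12, 215 sold [FIFO — oldest first]: 143 @ $10.05 + 72 @ $11.25 = $2,247.15
Jul 15, 622 sold [FIFO — oldest first]: 15 @ $11.25 + 123 @ $9.60 + 141 @ $12.90 + 343 @ $10.60 = $6,804.25
Jul 17, 435 sold [FIFO — oldest first]: 13 @ $10.60 + 119 @ $9.85 + 137 @ $13.25 + 166 @ $8.50 = $4,536.20
Jul 18, 73 sold [FIFO — oldest first]: 73 @ $8.50 = $620.50
Total COGS = $2,247.15 + $6,804.25 + $4,536.20 + $620.50 = $14,208.10
Ending inventory: 13 @ $8.50 = $110.50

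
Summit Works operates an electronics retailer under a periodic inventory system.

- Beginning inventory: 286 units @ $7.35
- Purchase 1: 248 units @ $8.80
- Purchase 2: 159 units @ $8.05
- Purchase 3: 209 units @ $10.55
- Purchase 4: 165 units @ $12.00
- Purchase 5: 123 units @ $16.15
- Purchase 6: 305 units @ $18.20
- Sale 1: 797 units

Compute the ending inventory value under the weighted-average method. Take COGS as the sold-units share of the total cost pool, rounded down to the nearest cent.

Sale 1, sell 797: 797/1495 × $17,286.85 → $9,215.79
Ending inventory (cost pool remaining) = $8,071.06

Ending inventory = $8,071.06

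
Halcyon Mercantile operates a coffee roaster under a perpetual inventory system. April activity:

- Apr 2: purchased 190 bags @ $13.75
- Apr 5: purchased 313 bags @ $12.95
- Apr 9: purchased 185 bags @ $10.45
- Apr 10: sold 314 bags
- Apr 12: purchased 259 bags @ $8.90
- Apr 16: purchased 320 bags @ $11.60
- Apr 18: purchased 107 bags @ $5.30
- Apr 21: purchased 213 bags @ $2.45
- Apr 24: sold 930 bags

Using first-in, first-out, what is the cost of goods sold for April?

COGS = $14,349.40

Apr 10, 314 sold [FIFO — oldest first]: 190 @ $13.75 + 124 @ $12.95 = $4,218.30
Apr 24, 930 sold [FIFO — oldest first]: 189 @ $12.95 + 185 @ $10.45 + 259 @ $8.90 + 297 @ $11.60 = $10,131.10
Total COGS = $4,218.30 + $10,131.10 = $14,349.40
Ending inventory: 23 @ $11.60 + 107 @ $5.30 + 213 @ $2.45 = $1,355.75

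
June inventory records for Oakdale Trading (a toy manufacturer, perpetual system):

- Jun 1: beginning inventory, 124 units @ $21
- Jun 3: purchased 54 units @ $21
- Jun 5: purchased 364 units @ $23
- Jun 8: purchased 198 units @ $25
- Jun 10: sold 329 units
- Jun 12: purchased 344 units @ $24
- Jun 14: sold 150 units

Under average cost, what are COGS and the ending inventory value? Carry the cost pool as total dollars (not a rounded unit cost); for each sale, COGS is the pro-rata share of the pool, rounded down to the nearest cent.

COGS = $11,107.53; ending inventory = $14,208.47

After Jun 1: 124 on hand, pool $2,604.00 (≈ $21.0000 each)
After Jun 3: 178 on hand, pool $3,738.00 (≈ $21.0000 each)
After Jun 5: 542 on hand, pool $12,110.00 (≈ $22.3432 each)
After Jun 8: 740 on hand, pool $17,060.00 (≈ $23.0541 each)
Jun 10, sell 329: 329/740 × $17,060.00 → $7,584.78
After Jun 12: 755 on hand, pool $17,731.22 (≈ $23.4851 each)
Jun 14, sell 150: 150/755 × $17,731.22 → $3,522.75
Total COGS = $7,584.78 + $3,522.75 = $11,107.53
Ending inventory (cost pool remaining) = $14,208.47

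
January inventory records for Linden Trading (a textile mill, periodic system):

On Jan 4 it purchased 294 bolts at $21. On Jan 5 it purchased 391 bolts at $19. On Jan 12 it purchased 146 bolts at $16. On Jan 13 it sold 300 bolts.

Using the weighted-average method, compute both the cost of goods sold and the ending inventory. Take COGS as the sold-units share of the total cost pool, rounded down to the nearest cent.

Jan 13, sell 300: 300/831 × $15,939.00 → $5,754.15
Ending inventory (cost pool remaining) = $10,184.85
Check: goods available $15,939.00 = COGS $5,754.15 + ending $10,184.85

COGS = $5,754.15; ending inventory = $10,184.85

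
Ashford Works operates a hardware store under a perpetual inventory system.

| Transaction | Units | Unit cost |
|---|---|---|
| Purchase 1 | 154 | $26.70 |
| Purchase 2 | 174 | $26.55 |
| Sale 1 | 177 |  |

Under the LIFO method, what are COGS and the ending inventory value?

Sale 1 (177) [LIFO — newest first]: 174 @ $26.55 + 3 @ $26.70 = $4,699.80
Ending inventory: 151 @ $26.70 = $4,031.70

COGS = $4,699.80; ending inventory = $4,031.70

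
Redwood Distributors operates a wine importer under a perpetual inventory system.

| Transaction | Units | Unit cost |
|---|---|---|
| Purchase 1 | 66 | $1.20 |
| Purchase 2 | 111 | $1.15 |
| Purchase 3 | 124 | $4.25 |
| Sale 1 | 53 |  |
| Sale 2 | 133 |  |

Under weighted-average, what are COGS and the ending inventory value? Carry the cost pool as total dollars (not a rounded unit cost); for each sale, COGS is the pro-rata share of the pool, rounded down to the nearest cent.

After Purchase 1: 66 on hand, pool $79.20 (≈ $1.2000 each)
After Purchase 2: 177 on hand, pool $206.85 (≈ $1.1686 each)
After Purchase 3: 301 on hand, pool $733.85 (≈ $2.4380 each)
Sale 1, sell 53: 53/301 × $733.85 → $129.21
Sale 2, sell 133: 133/248 × $604.64 → $324.26
Total COGS = $129.21 + $324.26 = $453.47
Ending inventory (cost pool remaining) = $280.38

COGS = $453.47; ending inventory = $280.38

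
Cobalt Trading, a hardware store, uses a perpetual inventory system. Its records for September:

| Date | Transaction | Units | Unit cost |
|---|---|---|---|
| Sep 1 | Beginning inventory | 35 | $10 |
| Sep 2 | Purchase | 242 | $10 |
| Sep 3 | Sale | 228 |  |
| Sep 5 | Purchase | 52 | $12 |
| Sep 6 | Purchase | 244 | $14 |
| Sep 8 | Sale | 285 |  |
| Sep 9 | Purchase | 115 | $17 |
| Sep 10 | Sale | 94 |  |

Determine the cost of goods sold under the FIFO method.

COGS = $7,388

Sep 3, 228 sold [FIFO — oldest first]: 35 @ $10 + 193 @ $10 = $2,280
Sep 8, 285 sold [FIFO — oldest first]: 49 @ $10 + 52 @ $12 + 184 @ $14 = $3,690
Sep 10, 94 sold [FIFO — oldest first]: 60 @ $14 + 34 @ $17 = $1,418
Total COGS = $2,280 + $3,690 + $1,418 = $7,388
Ending inventory: 81 @ $17 = $1,377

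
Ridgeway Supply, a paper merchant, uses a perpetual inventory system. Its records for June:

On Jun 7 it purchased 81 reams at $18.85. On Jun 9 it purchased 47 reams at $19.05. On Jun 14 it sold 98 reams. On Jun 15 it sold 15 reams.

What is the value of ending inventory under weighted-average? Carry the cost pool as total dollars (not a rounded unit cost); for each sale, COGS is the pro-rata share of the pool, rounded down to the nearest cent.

Ending inventory = $283.86

After Jun 7: 81 on hand, pool $1,526.85 (≈ $18.8500 each)
After Jun 9: 128 on hand, pool $2,422.20 (≈ $18.9234 each)
Jun 14, sell 98: 98/128 × $2,422.20 → $1,854.49
Jun 15, sell 15: 15/30 × $567.71 → $283.85
Total COGS = $1,854.49 + $283.85 = $2,138.34
Ending inventory (cost pool remaining) = $283.86
Check: goods available $2,422.20 = COGS $2,138.34 + ending $283.86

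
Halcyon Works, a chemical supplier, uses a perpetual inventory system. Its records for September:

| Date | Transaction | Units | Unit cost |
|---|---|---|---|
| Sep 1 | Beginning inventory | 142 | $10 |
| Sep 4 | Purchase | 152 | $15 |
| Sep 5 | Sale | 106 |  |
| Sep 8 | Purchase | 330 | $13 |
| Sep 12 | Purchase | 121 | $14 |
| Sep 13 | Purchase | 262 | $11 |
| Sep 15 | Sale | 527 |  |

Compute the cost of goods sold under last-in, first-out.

COGS = $8,038

Sep 5, 106 sold [LIFO — newest first]: 106 @ $15 = $1,590
Sep 15, 527 sold [LIFO — newest first]: 262 @ $11 + 121 @ $14 + 144 @ $13 = $6,448
Total COGS = $1,590 + $6,448 = $8,038
Ending inventory: 142 @ $10 + 46 @ $15 + 186 @ $13 = $4,528
Check: goods available $12,566 = COGS $8,038 + ending $4,528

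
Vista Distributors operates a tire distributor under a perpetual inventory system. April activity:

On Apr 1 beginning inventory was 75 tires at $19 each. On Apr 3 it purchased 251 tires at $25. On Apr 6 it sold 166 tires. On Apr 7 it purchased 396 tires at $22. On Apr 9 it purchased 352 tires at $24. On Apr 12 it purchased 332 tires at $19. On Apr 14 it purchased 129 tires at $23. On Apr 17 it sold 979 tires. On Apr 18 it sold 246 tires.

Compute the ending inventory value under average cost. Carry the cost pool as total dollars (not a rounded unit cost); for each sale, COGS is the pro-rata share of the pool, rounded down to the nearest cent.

Ending inventory = $3,178.12

After Apr 1: 75 on hand, pool $1,425.00 (≈ $19.0000 each)
After Apr 3: 326 on hand, pool $7,700.00 (≈ $23.6196 each)
Apr 6, sell 166: 166/326 × $7,700.00 → $3,920.85
After Apr 7: 556 on hand, pool $12,491.15 (≈ $22.4661 each)
After Apr 9: 908 on hand, pool $20,939.15 (≈ $23.0607 each)
After Apr 12: 1240 on hand, pool $27,247.15 (≈ $21.9735 each)
After Apr 14: 1369 on hand, pool $30,214.15 (≈ $22.0702 each)
Apr 17, sell 979: 979/1369 × $30,214.15 → $21,606.75
Apr 18, sell 246: 246/390 × $8,607.40 → $5,429.28
Total COGS = $3,920.85 + $21,606.75 + $5,429.28 = $30,956.88
Ending inventory (cost pool remaining) = $3,178.12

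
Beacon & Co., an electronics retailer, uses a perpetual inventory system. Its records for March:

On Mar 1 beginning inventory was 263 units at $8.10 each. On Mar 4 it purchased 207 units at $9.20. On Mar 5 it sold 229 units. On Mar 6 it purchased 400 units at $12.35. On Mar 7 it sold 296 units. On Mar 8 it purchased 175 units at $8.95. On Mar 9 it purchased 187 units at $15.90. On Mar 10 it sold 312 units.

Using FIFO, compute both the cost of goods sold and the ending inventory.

COGS = $8,567.15; ending inventory = $4,947.10

Mar 5, 229 sold [FIFO — oldest first]: 229 @ $8.10 = $1,854.90
Mar 7, 296 sold [FIFO — oldest first]: 34 @ $8.10 + 207 @ $9.20 + 55 @ $12.35 = $2,859.05
Mar 10, 312 sold [FIFO — oldest first]: 312 @ $12.35 = $3,853.20
Total COGS = $1,854.90 + $2,859.05 + $3,853.20 = $8,567.15
Ending inventory: 33 @ $12.35 + 175 @ $8.95 + 187 @ $15.90 = $4,947.10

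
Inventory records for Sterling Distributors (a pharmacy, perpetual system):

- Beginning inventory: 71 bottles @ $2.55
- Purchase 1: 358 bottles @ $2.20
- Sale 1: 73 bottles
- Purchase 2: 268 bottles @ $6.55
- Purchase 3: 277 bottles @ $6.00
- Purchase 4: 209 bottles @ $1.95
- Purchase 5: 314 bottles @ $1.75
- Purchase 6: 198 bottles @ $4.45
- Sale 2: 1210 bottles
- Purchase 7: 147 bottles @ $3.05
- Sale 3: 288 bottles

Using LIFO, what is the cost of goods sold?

COGS = $6,051.50

Sale 1 (73) [LIFO — newest first]: 73 @ $2.20 = $160.60
Sale 2 (1210) [LIFO — newest first]: 198 @ $4.45 + 314 @ $1.75 + 209 @ $1.95 + 277 @ $6.00 + 212 @ $6.55 = $4,888.75
Sale 3 (288) [LIFO — newest first]: 147 @ $3.05 + 56 @ $6.55 + 85 @ $2.20 = $1,002.15
Total COGS = $160.60 + $4,888.75 + $1,002.15 = $6,051.50
Ending inventory: 71 @ $2.55 + 200 @ $2.20 = $621.05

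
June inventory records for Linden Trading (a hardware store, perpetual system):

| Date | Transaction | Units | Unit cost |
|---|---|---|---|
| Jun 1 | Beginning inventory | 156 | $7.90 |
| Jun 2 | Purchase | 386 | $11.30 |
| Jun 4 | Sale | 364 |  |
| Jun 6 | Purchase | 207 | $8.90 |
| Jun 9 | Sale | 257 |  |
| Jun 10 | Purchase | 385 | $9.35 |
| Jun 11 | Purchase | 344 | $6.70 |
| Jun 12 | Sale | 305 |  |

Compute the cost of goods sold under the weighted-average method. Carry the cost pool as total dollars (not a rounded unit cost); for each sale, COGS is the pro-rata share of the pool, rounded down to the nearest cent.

After Jun 1: 156 on hand, pool $1,232.40 (≈ $7.9000 each)
After Jun 2: 542 on hand, pool $5,594.20 (≈ $10.3214 each)
Jun 4, sell 364: 364/542 × $5,594.20 → $3,756.99
After Jun 6: 385 on hand, pool $3,679.51 (≈ $9.5572 each)
Jun 9, sell 257: 257/385 × $3,679.51 → $2,456.19
After Jun 10: 513 on hand, pool $4,823.07 (≈ $9.4017 each)
After Jun 11: 857 on hand, pool $7,127.87 (≈ $8.3172 each)
Jun 12, sell 305: 305/857 × $7,127.87 → $2,536.75
Total COGS = $3,756.99 + $2,456.19 + $2,536.75 = $8,749.93
Ending inventory (cost pool remaining) = $4,591.12
Check: goods available $13,341.05 = COGS $8,749.93 + ending $4,591.12

COGS = $8,749.93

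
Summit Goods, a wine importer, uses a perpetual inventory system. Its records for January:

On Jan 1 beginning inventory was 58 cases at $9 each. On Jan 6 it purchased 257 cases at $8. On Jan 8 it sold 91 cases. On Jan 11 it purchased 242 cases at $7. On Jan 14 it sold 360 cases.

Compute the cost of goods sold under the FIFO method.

COGS = $3,530

Jan 8, 91 sold [FIFO — oldest first]: 58 @ $9 + 33 @ $8 = $786
Jan 14, 360 sold [FIFO — oldest first]: 224 @ $8 + 136 @ $7 = $2,744
Total COGS = $786 + $2,744 = $3,530
Ending inventory: 106 @ $7 = $742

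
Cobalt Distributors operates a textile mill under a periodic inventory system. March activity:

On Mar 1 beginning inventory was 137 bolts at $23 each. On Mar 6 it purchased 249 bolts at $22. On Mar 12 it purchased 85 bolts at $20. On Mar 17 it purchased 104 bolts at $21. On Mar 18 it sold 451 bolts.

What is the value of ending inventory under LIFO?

Mar 18, 451 sold [LIFO — newest first]: 104 @ $21 + 85 @ $20 + 249 @ $22 + 13 @ $23 = $9,661
Ending inventory: 124 @ $23 = $2,852

Ending inventory = $2,852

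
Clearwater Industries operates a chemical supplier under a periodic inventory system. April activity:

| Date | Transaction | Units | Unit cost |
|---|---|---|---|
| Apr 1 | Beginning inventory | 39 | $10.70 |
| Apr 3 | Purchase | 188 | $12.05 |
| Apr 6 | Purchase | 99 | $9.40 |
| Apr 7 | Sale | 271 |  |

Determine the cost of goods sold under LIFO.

Apr 7, 271 sold [LIFO — newest first]: 99 @ $9.40 + 172 @ $12.05 = $3,003.20
Ending inventory: 39 @ $10.70 + 16 @ $12.05 = $610.10

COGS = $3,003.20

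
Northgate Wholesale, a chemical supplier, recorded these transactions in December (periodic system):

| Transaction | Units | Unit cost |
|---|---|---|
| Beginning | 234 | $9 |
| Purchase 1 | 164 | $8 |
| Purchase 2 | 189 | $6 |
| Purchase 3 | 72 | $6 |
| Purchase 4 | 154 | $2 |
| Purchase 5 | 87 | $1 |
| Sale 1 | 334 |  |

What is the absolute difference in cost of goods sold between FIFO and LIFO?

FIFO COGS: 234 @ $9 + 100 @ $8 = $2,906
LIFO COGS: 87 @ $1 + 154 @ $2 + 72 @ $6 + 21 @ $6 = $953
Difference = |$2,906 − $953| = $1,953

$1,953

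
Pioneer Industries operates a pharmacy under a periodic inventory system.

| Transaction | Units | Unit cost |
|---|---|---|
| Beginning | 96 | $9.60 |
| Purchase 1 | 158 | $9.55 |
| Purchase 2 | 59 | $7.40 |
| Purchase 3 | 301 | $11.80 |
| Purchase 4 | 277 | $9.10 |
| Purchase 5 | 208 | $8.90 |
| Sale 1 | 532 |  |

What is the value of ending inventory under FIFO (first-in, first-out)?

Ending inventory = $5,339.50

Sale 1 (532) [FIFO — oldest first]: 96 @ $9.60 + 158 @ $9.55 + 59 @ $7.40 + 219 @ $11.80 = $5,451.30
Ending inventory: 82 @ $11.80 + 277 @ $9.10 + 208 @ $8.90 = $5,339.50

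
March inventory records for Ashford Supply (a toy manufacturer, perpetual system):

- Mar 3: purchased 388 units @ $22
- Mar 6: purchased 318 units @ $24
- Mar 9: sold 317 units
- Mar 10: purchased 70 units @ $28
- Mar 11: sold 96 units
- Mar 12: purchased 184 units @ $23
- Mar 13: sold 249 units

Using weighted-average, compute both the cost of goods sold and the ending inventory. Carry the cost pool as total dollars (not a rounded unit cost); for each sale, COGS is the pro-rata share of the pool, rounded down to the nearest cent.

After Mar 3: 388 on hand, pool $8,536.00 (≈ $22.0000 each)
After Mar 6: 706 on hand, pool $16,168.00 (≈ $22.9008 each)
Mar 9, sell 317: 317/706 × $16,168.00 → $7,259.56
After Mar 10: 459 on hand, pool $10,868.44 (≈ $23.6785 each)
Mar 11, sell 96: 96/459 × $10,868.44 → $2,273.13
After Mar 12: 547 on hand, pool $12,827.31 (≈ $23.4503 each)
Mar 13, sell 249: 249/547 × $12,827.31 → $5,839.12
Total COGS = $7,259.56 + $2,273.13 + $5,839.12 = $15,371.81
Ending inventory (cost pool remaining) = $6,988.19
Check: goods available $22,360.00 = COGS $15,371.81 + ending $6,988.19

COGS = $15,371.81; ending inventory = $6,988.19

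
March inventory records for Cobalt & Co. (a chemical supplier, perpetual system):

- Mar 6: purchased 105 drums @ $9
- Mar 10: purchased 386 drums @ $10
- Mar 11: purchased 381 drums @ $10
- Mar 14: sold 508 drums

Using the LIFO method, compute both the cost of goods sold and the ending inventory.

COGS = $5,080; ending inventory = $3,535

Mar 14, 508 sold [LIFO — newest first]: 381 @ $10 + 127 @ $10 = $5,080
Ending inventory: 105 @ $9 + 259 @ $10 = $3,535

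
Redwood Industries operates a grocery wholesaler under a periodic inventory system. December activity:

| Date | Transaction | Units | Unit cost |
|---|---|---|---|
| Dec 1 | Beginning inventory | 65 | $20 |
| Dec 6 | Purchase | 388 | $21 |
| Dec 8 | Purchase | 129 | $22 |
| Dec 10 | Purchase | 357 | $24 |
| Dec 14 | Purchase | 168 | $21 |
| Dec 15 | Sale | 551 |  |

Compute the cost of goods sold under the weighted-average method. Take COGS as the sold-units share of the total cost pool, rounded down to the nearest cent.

COGS = $12,135.93

Dec 15, sell 551: 551/1107 × $24,382.00 → $12,135.93
Ending inventory (cost pool remaining) = $12,246.07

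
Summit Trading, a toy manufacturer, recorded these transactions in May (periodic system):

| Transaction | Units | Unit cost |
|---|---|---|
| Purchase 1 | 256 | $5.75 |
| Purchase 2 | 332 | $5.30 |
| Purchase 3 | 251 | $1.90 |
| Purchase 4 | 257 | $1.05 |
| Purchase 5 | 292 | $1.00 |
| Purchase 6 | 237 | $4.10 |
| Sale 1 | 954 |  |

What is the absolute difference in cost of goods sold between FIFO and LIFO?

FIFO COGS: 256 @ $5.75 + 332 @ $5.30 + 251 @ $1.90 + 115 @ $1.05 = $3,829.25
LIFO COGS: 237 @ $4.10 + 292 @ $1.00 + 257 @ $1.05 + 168 @ $1.90 = $1,852.75
Difference = |$3,829.25 − $1,852.75| = $1,976.50

$1,976.50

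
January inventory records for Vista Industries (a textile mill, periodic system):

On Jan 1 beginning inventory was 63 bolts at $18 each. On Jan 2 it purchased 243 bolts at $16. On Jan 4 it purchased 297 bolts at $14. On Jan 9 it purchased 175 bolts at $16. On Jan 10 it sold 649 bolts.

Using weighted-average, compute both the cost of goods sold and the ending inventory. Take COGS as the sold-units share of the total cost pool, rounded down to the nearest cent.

COGS = $9,993.59; ending inventory = $1,986.41

Jan 10, sell 649: 649/778 × $11,980.00 → $9,993.59
Ending inventory (cost pool remaining) = $1,986.41
Check: goods available $11,980.00 = COGS $9,993.59 + ending $1,986.41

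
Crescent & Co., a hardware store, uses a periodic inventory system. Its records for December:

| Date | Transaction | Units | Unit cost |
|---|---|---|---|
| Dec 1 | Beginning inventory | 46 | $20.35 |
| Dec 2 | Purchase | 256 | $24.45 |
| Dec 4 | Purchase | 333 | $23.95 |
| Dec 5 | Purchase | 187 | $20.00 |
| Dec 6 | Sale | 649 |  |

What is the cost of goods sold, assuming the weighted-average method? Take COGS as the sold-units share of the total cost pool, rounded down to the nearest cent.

COGS = $14,930.67

Dec 6, sell 649: 649/822 × $18,910.65 → $14,930.67
Ending inventory (cost pool remaining) = $3,979.98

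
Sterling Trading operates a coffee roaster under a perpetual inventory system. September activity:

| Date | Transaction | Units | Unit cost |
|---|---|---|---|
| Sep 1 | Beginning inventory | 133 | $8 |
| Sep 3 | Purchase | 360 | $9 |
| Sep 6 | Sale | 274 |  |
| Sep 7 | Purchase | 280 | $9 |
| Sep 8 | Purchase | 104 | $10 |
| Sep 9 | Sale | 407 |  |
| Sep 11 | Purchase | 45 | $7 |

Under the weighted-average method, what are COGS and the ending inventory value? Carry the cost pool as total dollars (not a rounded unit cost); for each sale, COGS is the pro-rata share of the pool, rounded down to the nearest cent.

After Sep 1: 133 on hand, pool $1,064.00 (≈ $8.0000 each)
After Sep 3: 493 on hand, pool $4,304.00 (≈ $8.7302 each)
Sep 6, sell 274: 274/493 × $4,304.00 → $2,392.08
After Sep 7: 499 on hand, pool $4,431.92 (≈ $8.8816 each)
After Sep 8: 603 on hand, pool $5,471.92 (≈ $9.0745 each)
Sep 9, sell 407: 407/603 × $5,471.92 → $3,693.31
After Sep 11: 241 on hand, pool $2,093.61 (≈ $8.6872 each)
Total COGS = $2,392.08 + $3,693.31 = $6,085.39
Ending inventory (cost pool remaining) = $2,093.61
Check: goods available $8,179.00 = COGS $6,085.39 + ending $2,093.61

COGS = $6,085.39; ending inventory = $2,093.61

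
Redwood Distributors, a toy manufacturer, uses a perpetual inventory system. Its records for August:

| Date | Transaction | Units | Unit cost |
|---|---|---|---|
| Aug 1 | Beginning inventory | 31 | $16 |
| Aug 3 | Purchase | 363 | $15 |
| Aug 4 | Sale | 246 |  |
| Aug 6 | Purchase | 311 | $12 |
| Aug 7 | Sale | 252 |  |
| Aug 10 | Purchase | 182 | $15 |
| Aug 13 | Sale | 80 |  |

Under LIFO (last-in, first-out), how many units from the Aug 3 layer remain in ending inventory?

Aug 4, 246 sold [LIFO — newest first]: 246 @ $15 = $3,690
Aug 7, 252 sold [LIFO — newest first]: 252 @ $12 = $3,024
Aug 13, 80 sold [LIFO — newest first]: 80 @ $15 = $1,200
Total COGS = $3,690 + $3,024 + $1,200 = $7,914
Ending inventory: 31 @ $16 + 117 @ $15 + 59 @ $12 + 102 @ $15 = $4,489
Check: goods available $12,403 = COGS $7,914 + ending $4,489

117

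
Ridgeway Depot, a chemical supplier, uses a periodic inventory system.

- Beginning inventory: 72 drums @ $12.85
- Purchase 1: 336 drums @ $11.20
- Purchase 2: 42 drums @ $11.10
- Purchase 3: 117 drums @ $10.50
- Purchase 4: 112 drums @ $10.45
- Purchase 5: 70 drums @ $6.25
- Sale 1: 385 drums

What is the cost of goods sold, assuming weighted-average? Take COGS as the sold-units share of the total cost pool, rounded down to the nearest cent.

COGS = $4,107.52

Sale 1, sell 385: 385/749 × $7,991.00 → $4,107.52
Ending inventory (cost pool remaining) = $3,883.48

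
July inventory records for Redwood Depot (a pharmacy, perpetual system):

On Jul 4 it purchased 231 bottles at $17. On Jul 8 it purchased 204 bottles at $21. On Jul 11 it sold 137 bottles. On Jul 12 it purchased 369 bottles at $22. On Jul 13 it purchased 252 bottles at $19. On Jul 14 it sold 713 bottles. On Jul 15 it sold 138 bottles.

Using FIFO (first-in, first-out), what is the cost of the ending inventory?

Ending inventory = $1,292

Jul 11, 137 sold [FIFO — oldest first]: 137 @ $17 = $2,329
Jul 14, 713 sold [FIFO — oldest first]: 94 @ $17 + 204 @ $21 + 369 @ $22 + 46 @ $19 = $14,874
Jul 15, 138 sold [FIFO — oldest first]: 138 @ $19 = $2,622
Total COGS = $2,329 + $14,874 + $2,622 = $19,825
Ending inventory: 68 @ $19 = $1,292
Check: goods available $21,117 = COGS $19,825 + ending $1,292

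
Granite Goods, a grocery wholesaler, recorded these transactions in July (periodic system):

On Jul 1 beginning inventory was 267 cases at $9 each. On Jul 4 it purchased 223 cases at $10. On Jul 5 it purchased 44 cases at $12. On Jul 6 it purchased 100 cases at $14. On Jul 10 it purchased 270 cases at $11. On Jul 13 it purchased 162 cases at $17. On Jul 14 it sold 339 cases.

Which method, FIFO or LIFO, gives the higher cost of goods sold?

FIFO COGS: 267 @ $9 + 72 @ $10 = $3,123
LIFO COGS: 162 @ $17 + 177 @ $11 = $4,701

LIFO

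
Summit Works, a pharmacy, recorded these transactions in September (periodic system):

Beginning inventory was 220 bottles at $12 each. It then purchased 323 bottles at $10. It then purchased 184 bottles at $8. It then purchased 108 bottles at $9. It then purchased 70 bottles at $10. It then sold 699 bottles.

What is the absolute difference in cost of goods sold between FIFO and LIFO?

$576

FIFO COGS: 220 @ $12 + 323 @ $10 + 156 @ $8 = $7,118
LIFO COGS: 70 @ $10 + 108 @ $9 + 184 @ $8 + 323 @ $10 + 14 @ $12 = $6,542
Difference = |$7,118 − $6,542| = $576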